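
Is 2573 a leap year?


Rules: divisible by 4 AND (not by 100 OR by 400)
2573 ÷ 4 = 643 remainder 1 → not divisible by 4
Not divisible by 4 → not a leap year

No


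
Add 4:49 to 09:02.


Start: 542 minutes from midnight
Add: 289 minutes
Total: 831 minutes
Hours: 831 ÷ 60 = 13 remainder 51

13:51


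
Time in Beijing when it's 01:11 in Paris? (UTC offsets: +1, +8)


Time difference = UTC+8 - UTC+1 = +7 hours
New hour = (1 + 7) mod 24
= 8 mod 24 = 8
Minutes unchanged → 08:11

08:11


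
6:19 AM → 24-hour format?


06:19

Input: 6:19 AM
AM hour stays: 6


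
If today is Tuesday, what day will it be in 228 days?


Saturday

Start: Tuesday (index 1)
(1 + 228) mod 7
= 229 mod 7
= 5
Index 5 → Saturday


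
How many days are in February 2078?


28 days

Month: February (month 2)
February: 28 or 29 (leap year)
2078 leap year? No


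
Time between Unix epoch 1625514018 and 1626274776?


Difference = 1626274776 - 1625514018 = 760758 seconds
In hours: 760758 / 3600 ≈ 211.3
In days: 760758 / 86400 ≈ 8.81

760758 seconds (211.3 hours / 8.81 days)


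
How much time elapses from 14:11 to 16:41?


End time in minutes: 16×60 + 41 = 1001
Start time in minutes: 14×60 + 11 = 851
Difference = 1001 - 851 = 150 minutes
= 2 hours 30 minutes

2h 30m


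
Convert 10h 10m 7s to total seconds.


Hours: 10 × 3600 = 36000
Minutes: 10 × 60 = 600
Seconds: 7
Total = 36000 + 600 + 7 = 36607

36607 seconds


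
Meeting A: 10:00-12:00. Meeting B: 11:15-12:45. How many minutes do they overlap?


45 minutes

Meeting A: 600-720 (in minutes from midnight)
Meeting B: 675-765
Overlap start = max(600, 675) = 675
Overlap end = min(720, 765) = 720
Overlap = max(0, 720 - 675) = 45 min


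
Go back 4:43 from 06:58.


02:15

Start: 418 minutes from midnight
Subtract: 283 minutes
Remaining: 418 - 283 = 135
Hours: 2, Minutes: 15


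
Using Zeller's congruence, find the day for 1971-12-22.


Zeller's congruence:
q=22, m=12, k=71, j=19
h = (22 + ⌊13×13/5⌋ + 71 + ⌊71/4⌋ + ⌊19/4⌋ - 2×19) mod 7
= (22 + 33 + 71 + 17 + 4 - 38) mod 7
= 109 mod 7 = 4
h=4 → Wednesday

Wednesday


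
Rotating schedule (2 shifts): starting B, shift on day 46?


Shift A

Shifts: A, B
Start: B (index 1)
Day 46: (1 + 46 - 1) mod 2
= 46 mod 2
= 0
Index 0 → shift A


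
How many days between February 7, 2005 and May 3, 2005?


From February 7, 2005 to May 3, 2005
Rest of February 2005: 28 - 7 = 21
Full months: March 31, April 30
Days into May 2005: 3
Total = 21 + 31 + 30 + 3 = 85 days

85 days


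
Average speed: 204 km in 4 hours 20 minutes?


47.1 km/h

Distance: 204 km
Time: 4h 20m = 260 min = 260/60 = 13/3 hours
Speed = 204 ÷ (13/3) = 204 × 3 / 13 = 612/13 ≈ 47.1 km/h


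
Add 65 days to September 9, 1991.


Start: September 9, 1991
Add 65 days
September 9 → October 1: 30 - 9 + 1 = 22 days (65 - 22 = 43 left)
October 1 → November 1: 31 - 1 + 1 = 31 days (43 - 31 = 12 left)
November 1 + 12 = November 13, 1991

November 13, 1991


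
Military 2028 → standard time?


8:28 PM

Hour: 20
20 - 12 = 8 → PM


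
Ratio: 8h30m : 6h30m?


Duration 1: 510 minutes
Duration 2: 390 minutes
Ratio = 510:390
GCD = 30
Simplified = 17:13
As a decimal: 17/13 ≈ 1.31

17:13 (1.31)


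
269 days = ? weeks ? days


Weeks: 269 ÷ 7 = 38 remainder 3

38 weeks 3 days


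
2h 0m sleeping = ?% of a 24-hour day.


Time: 120 minutes
Day: 1440 minutes
Percentage = (120/1440) × 100 ≈ 8.3%

8.3%


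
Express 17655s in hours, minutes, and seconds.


4h 54m 15s

Hours: 17655 ÷ 3600 = 4 remainder 3255
Minutes: 3255 ÷ 60 = 54 remainder 15
Seconds: 15


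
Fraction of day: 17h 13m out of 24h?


0.7174 (71.74%)

Total minutes: 17×60 + 13 = 1033
Day = 24×60 = 1440 minutes
Fraction = 1033/1440 ≈ 0.7174
As a percentage: 1033/1440 × 100 ≈ 71.74%


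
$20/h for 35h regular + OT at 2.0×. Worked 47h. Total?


Regular: 35h × $20 = $700.00
Overtime: 47 - 35 = 12h
OT pay: 12h × $20 × 2.0 = $480.00
Total = $700.00 + $480.00 = $1180.00

$1180.00


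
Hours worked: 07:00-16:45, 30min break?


9h 15m (555 minutes)

Total time = (16×60+45) - (7×60+0)
= 1005 - 420 = 585 min
Minus break: 585 - 30 = 555 min
= 9h 15m


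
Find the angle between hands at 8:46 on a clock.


Hour hand = 8×30 + 46×0.5 = 263.0°
Minute hand = 46×6 = 276°
Difference = |263.0 - 276| = 13.0°

13.0°


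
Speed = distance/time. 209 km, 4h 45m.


44.0 km/h

Distance: 209 km
Time: 4h 45m = 285 min = 285/60 = 19/4 hours
Speed = 209 ÷ (19/4) = 209 × 4 / 19 = 836/19 = 44.0 km/h


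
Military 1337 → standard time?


Hour: 13
13 - 12 = 1 → PM

1:37 PM


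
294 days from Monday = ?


Start: Monday (index 0)
(0 + 294) mod 7
= 294 mod 7
= 0
Index 0 → Monday

Monday


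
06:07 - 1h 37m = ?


Start: 367 minutes from midnight
Subtract: 97 minutes
Remaining: 367 - 97 = 270
Hours: 4, Minutes: 30

04:30


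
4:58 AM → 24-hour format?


04:58

Input: 4:58 AM
AM hour stays: 4


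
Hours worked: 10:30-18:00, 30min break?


7h 0m (420 minutes)

Total time = (18×60+0) - (10×60+30)
= 1080 - 630 = 450 min
Minus break: 450 - 30 = 420 min
= 7h 0m


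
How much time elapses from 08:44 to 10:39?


End time in minutes: 10×60 + 39 = 639
Start time in minutes: 8×60 + 44 = 524
Difference = 639 - 524 = 115 minutes
= 1 hours 55 minutes

1h 55m


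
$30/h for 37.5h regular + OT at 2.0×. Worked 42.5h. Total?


Regular: 37.5h × $30 = $1125.00
Overtime: 42.5 - 37.5 = 5.0h
OT pay: 5.0h × $30 × 2.0 = $300.00
Total = $1125.00 + $300.00 = $1425.00

$1425.00


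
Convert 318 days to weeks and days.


45 weeks 3 days

Weeks: 318 ÷ 7 = 45 remainder 3


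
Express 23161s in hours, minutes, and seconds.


6h 26m 1s

Hours: 23161 ÷ 3600 = 6 remainder 1561
Minutes: 1561 ÷ 60 = 26 remainder 1
Seconds: 1


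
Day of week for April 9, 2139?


Thursday

Zeller's congruence:
q=9, m=4, k=39, j=21
h = (9 + ⌊13×5/5⌋ + 39 + ⌊39/4⌋ + ⌊21/4⌋ - 2×21) mod 7
= (9 + 13 + 39 + 9 + 5 - 42) mod 7
= 33 mod 7 = 5
h=5 → Thursday


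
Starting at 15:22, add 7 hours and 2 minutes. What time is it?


Start: 922 minutes from midnight
Add: 422 minutes
Total: 1344 minutes
Hours: 1344 ÷ 60 = 22 remainder 24

22:24


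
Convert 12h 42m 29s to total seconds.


Hours: 12 × 3600 = 43200
Minutes: 42 × 60 = 2520
Seconds: 29
Total = 43200 + 2520 + 29 = 45749

45749 seconds


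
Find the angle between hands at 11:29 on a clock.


170.5°

Hour hand = 11×30 + 29×0.5 = 344.5°
Minute hand = 29×6 = 174°
Difference = |344.5 - 174| = 170.5°


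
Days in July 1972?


Month: July (month 7)
July has 31 days

31 days


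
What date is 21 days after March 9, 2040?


March 30, 2040

Start: March 9, 2040
Add 21 days
March 9 + 21 = March 30, 2040


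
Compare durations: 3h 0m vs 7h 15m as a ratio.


Duration 1: 180 minutes
Duration 2: 435 minutes
Ratio = 180:435
GCD = 15
Simplified = 12:29
As a decimal: 12/29 ≈ 0.41

12:29 (0.41)


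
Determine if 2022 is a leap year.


No

Rules: divisible by 4 AND (not by 100 OR by 400)
2022 ÷ 4 = 505 remainder 2 → not divisible by 4
Not divisible by 4 → not a leap year


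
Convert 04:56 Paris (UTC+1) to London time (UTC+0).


03:56

Time difference = UTC+0 - UTC+1 = -1 hours
New hour = (4 -1) mod 24
= 3 mod 24 = 3
Minutes unchanged → 03:56


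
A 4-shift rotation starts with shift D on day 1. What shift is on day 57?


Shifts: A, B, C, D
Start: D (index 3)
Day 57: (3 + 57 - 1) mod 4
= 59 mod 4
= 3
Index 3 → shift D

Shift D


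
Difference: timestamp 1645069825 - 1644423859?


645966 seconds (179.4 hours / 7.48 days)

Difference = 1645069825 - 1644423859 = 645966 seconds
In hours: 645966 / 3600 ≈ 179.4
In days: 645966 / 86400 ≈ 7.48


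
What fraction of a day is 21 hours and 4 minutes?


Total minutes: 21×60 + 4 = 1264
Day = 24×60 = 1440 minutes
Fraction = 1264/1440 ≈ 0.8778
As a percentage: 1264/1440 × 100 ≈ 87.78%

0.8778 (87.78%)


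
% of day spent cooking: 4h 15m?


17.7%

Time: 255 minutes
Day: 1440 minutes
Percentage = (255/1440) × 100 ≈ 17.7%


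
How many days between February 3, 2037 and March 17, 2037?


42 days

From February 3, 2037 to March 17, 2037
Rest of February 2037: 28 - 3 = 25
Days into March 2037: 17
Total = 25 + 17 = 42 days


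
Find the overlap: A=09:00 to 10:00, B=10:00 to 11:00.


Meeting A: 540-600 (in minutes from midnight)
Meeting B: 600-660
Overlap start = max(540, 600) = 600
Overlap end = min(600, 660) = 600
Overlap = max(0, 600 - 600) = 0 min

0 minutes


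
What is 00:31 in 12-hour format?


12:31 AM

Hour: 0
0 → 12 AM (midnight)


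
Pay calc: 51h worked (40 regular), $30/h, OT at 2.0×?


Regular: 40h × $30 = $1200.00
Overtime: 51 - 40 = 11h
OT pay: 11h × $30 × 2.0 = $660.00
Total = $1200.00 + $660.00 = $1860.00

$1860.00


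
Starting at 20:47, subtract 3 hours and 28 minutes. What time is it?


Start: 1247 minutes from midnight
Subtract: 208 minutes
Remaining: 1247 - 208 = 1039
Hours: 17, Minutes: 19

17:19


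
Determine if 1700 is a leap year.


Rules: divisible by 4 AND (not by 100 OR by 400)
1700 ÷ 4 = 425 exactly → divisible by 4
1700 ÷ 100 = 17 exactly → divisible by 100
1700 ÷ 400 = 4 remainder 100 → not divisible by 400
Divisible by 100 but not by 400 → not a leap year

No


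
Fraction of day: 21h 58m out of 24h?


Total minutes: 21×60 + 58 = 1318
Day = 24×60 = 1440 minutes
Fraction = 1318/1440 ≈ 0.9153
As a percentage: 1318/1440 × 100 ≈ 91.53%

0.9153 (91.53%)


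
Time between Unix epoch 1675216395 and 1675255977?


Difference = 1675255977 - 1675216395 = 39582 seconds
In hours: 39582 / 3600 ≈ 11.0
In days: 39582 / 86400 ≈ 0.46

39582 seconds (11.0 hours / 0.46 days)


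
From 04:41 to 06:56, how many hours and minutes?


2h 15m

End time in minutes: 6×60 + 56 = 416
Start time in minutes: 4×60 + 41 = 281
Difference = 416 - 281 = 135 minutes
= 2 hours 15 minutes


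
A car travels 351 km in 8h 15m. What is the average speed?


Distance: 351 km
Time: 8h 15m = 495 min = 495/60 = 33/4 hours
Speed = 351 ÷ (33/4) = 351 × 4 / 33 = 1404/33 ≈ 42.5 km/h

42.5 km/h


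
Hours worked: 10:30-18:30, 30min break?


Total time = (18×60+30) - (10×60+30)
= 1110 - 630 = 480 min
Minus break: 480 - 30 = 450 min
= 7h 30m

7h 30m (450 minutes)


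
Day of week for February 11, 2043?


Wednesday

Zeller's congruence:
q=11, m=14, k=42, j=20
h = (11 + ⌊13×15/5⌋ + 42 + ⌊42/4⌋ + ⌊20/4⌋ - 2×20) mod 7
= (11 + 39 + 42 + 10 + 5 - 40) mod 7
= 67 mod 7 = 4
h=4 → Wednesday


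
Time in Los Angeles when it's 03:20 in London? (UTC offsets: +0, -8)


19:20 (previous day)

Time difference = UTC-8 - UTC+0 = -8 hours
New hour = (3 -8) mod 24
= -5 mod 24 = 19
Minutes unchanged → 19:20; -5 < 0 → previous day


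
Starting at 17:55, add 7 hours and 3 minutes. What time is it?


Start: 1075 minutes from midnight
Add: 423 minutes
Total: 1498 minutes
Hours: 1498 ÷ 60 = 24 remainder 58
24 ≥ 24 → 24 - 24 = 0 (next day)

00:58 (next day)


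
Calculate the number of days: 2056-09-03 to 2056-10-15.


42 days

From September 3, 2056 to October 15, 2056
Rest of September 2056: 30 - 3 = 27
Days into October 2056: 15
Total = 27 + 15 = 42 days


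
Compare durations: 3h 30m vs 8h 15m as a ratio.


Duration 1: 210 minutes
Duration 2: 495 minutes
Ratio = 210:495
GCD = 15
Simplified = 14:33
As a decimal: 14/33 ≈ 0.42

14:33 (0.42)


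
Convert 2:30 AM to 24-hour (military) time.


Input: 2:30 AM
AM hour stays: 2

02:30


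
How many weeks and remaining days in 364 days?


Weeks: 364 ÷ 7 = 52 remainder 0

52 weeks 0 days


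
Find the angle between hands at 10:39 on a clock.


Hour hand = 10×30 + 39×0.5 = 319.5°
Minute hand = 39×6 = 234°
Difference = |319.5 - 234| = 85.5°

85.5°


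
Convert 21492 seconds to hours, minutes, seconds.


Hours: 21492 ÷ 3600 = 5 remainder 3492
Minutes: 3492 ÷ 60 = 58 remainder 12
Seconds: 12

5h 58m 12s


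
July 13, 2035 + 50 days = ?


September 1, 2035

Start: July 13, 2035
Add 50 days
July 13 → August 1: 31 - 13 + 1 = 19 days (50 - 19 = 31 left)
August 1 → September 1: 31 - 1 + 1 = 31 days (31 - 31 = 0 left)
Land exactly on September 1, 2035


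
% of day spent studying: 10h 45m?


Time: 645 minutes
Day: 1440 minutes
Percentage = (645/1440) × 100 ≈ 44.8%

44.8%


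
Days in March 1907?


31 days

Month: March (month 3)
March has 31 days


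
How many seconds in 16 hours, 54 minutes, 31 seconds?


60871 seconds

Hours: 16 × 3600 = 57600
Minutes: 54 × 60 = 3240
Seconds: 31
Total = 57600 + 3240 + 31 = 60871


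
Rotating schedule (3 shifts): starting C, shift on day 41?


Shift A

Shifts: A, B, C
Start: C (index 2)
Day 41: (2 + 41 - 1) mod 3
= 42 mod 3
= 0
Index 0 → shift A


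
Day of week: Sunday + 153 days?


Saturday

Start: Sunday (index 6)
(6 + 153) mod 7
= 159 mod 7
= 5
Index 5 → Saturday


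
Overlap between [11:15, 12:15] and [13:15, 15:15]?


Meeting A: 675-735 (in minutes from midnight)
Meeting B: 795-915
Overlap start = max(675, 795) = 795
Overlap end = min(735, 915) = 735
Overlap = max(0, 735 - 795) = 0 min

0 minutes


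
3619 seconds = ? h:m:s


Hours: 3619 ÷ 3600 = 1 remainder 19
Minutes: 19 ÷ 60 = 0 remainder 19
Seconds: 19

1h 0m 19s


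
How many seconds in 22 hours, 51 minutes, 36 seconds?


Hours: 22 × 3600 = 79200
Minutes: 51 × 60 = 3060
Seconds: 36
Total = 79200 + 3060 + 36 = 82296

82296 seconds


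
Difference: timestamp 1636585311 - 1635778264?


Difference = 1636585311 - 1635778264 = 807047 seconds
In hours: 807047 / 3600 ≈ 224.2
In days: 807047 / 86400 ≈ 9.34

807047 seconds (224.2 hours / 9.34 days)


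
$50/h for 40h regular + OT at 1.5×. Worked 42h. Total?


Regular: 40h × $50 = $2000.00
Overtime: 42 - 40 = 2h
OT pay: 2h × $50 × 1.5 = $150.00
Total = $2000.00 + $150.00 = $2150.00

$2150.00


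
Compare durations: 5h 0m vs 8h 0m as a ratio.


Duration 1: 300 minutes
Duration 2: 480 minutes
Ratio = 300:480
GCD = 60
Simplified = 5:8
As a decimal: 5/8 ≈ 0.63

5:8 (0.63)


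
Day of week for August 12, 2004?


Zeller's congruence:
q=12, m=8, k=4, j=20
h = (12 + ⌊13×9/5⌋ + 4 + ⌊4/4⌋ + ⌊20/4⌋ - 2×20) mod 7
= (12 + 23 + 4 + 1 + 5 - 40) mod 7
= 5 mod 7 = 5
h=5 → Thursday

Thursday


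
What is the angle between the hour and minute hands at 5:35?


42.5°

Hour hand = 5×30 + 35×0.5 = 167.5°
Minute hand = 35×6 = 210°
Difference = |167.5 - 210| = 42.5°


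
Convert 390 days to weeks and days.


55 weeks 5 days

Weeks: 390 ÷ 7 = 55 remainder 5


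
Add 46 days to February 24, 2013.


April 11, 2013

Start: February 24, 2013
Add 46 days
February 24 → March 1: 28 - 24 + 1 = 5 days (46 - 5 = 41 left)
March 1 → April 1: 31 - 1 + 1 = 31 days (41 - 31 = 10 left)
April 1 + 10 = April 11, 2013


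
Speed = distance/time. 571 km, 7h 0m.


81.6 km/h

Distance: 571 km
Time: 7 hours
Speed = 571 / 7 ≈ 81.6 km/h


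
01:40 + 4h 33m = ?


06:13

Start: 100 minutes from midnight
Add: 273 minutes
Total: 373 minutes
Hours: 373 ÷ 60 = 6 remainder 13


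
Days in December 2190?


31 days

Month: December (month 12)
December has 31 days


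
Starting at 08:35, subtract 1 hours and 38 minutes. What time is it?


06:57

Start: 515 minutes from midnight
Subtract: 98 minutes
Remaining: 515 - 98 = 417
Hours: 6, Minutes: 57


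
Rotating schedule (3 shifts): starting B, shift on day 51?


Shifts: A, B, C
Start: B (index 1)
Day 51: (1 + 51 - 1) mod 3
= 51 mod 3
= 0
Index 0 → shift A

Shift A


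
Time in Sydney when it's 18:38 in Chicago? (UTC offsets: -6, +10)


10:38 (next day)

Time difference = UTC+10 - UTC-6 = +16 hours
New hour = (18 + 16) mod 24
= 34 mod 24 = 10
Minutes unchanged → 10:38; 34 ≥ 24 → next day


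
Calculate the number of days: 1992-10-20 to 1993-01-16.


88 days

From October 20, 1992 to January 16, 1993
Rest of October 1992: 31 - 20 = 11
Full months: November 30, December 31
Days into January 1993: 16
Total = 11 + 30 + 31 + 16 = 88 days


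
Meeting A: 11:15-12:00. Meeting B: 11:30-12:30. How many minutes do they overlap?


Meeting A: 675-720 (in minutes from midnight)
Meeting B: 690-750
Overlap start = max(675, 690) = 690
Overlap end = min(720, 750) = 720
Overlap = max(0, 720 - 690) = 30 min

30 minutes


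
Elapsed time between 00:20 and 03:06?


End time in minutes: 3×60 + 6 = 186
Start time in minutes: 0×60 + 20 = 20
Difference = 186 - 20 = 166 minutes
= 2 hours 46 minutes

2h 46m


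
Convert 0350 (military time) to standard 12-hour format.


Hour: 3
3 < 12 → AM

3:50 AM


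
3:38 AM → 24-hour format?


Input: 3:38 AM
AM hour stays: 3

03:38


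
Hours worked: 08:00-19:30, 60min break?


Total time = (19×60+30) - (8×60+0)
= 1170 - 480 = 690 min
Minus break: 690 - 60 = 630 min
= 10h 30m

10h 30m (630 minutes)


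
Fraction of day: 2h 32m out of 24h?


Total minutes: 2×60 + 32 = 152
Day = 24×60 = 1440 minutes
Fraction = 152/1440 ≈ 0.1056
As a percentage: 152/1440 × 100 ≈ 10.56%

0.1056 (10.56%)


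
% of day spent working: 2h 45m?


Time: 165 minutes
Day: 1440 minutes
Percentage = (165/1440) × 100 ≈ 11.5%

11.5%


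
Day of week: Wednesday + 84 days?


Start: Wednesday (index 2)
(2 + 84) mod 7
= 86 mod 7
= 2
Index 2 → Wednesday

Wednesday


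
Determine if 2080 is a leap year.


Yes

Rules: divisible by 4 AND (not by 100 OR by 400)
2080 ÷ 4 = 520 exactly → divisible by 4
2080 ÷ 100 = 20 remainder 80 → not divisible by 100
Divisible by 4 but not by 100 → leap year


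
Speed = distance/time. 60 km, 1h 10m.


Distance: 60 km
Time: 1h 10m = 70 min = 70/60 = 7/6 hours
Speed = 60 ÷ (7/6) = 60 × 6 / 7 = 360/7 ≈ 51.4 km/h

51.4 km/h


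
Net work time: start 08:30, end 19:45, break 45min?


10h 30m (630 minutes)

Total time = (19×60+45) - (8×60+30)
= 1185 - 510 = 675 min
Minus break: 675 - 45 = 630 min
= 10h 30m


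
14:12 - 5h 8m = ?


Start: 852 minutes from midnight
Subtract: 308 minutes
Remaining: 852 - 308 = 544
Hours: 9, Minutes: 4

09:04


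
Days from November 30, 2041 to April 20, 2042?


141 days

From November 30, 2041 to April 20, 2042
Rest of November 2041: 30 - 30 = 0
Full months: December 31, January 31, February 2042 28, March 31
Days into April 2042: 20
Total = 0 + 31 + 31 + 28 + 31 + 20 = 141 days


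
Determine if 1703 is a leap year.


Rules: divisible by 4 AND (not by 100 OR by 400)
1703 ÷ 4 = 425 remainder 3 → not divisible by 4
Not divisible by 4 → not a leap year

No


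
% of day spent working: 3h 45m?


15.6%

Time: 225 minutes
Day: 1440 minutes
Percentage = (225/1440) × 100 ≈ 15.6%


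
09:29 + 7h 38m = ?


17:07

Start: 569 minutes from midnight
Add: 458 minutes
Total: 1027 minutes
Hours: 1027 ÷ 60 = 17 remainder 7


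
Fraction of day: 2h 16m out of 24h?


Total minutes: 2×60 + 16 = 136
Day = 24×60 = 1440 minutes
Fraction = 136/1440 ≈ 0.0944
As a percentage: 136/1440 × 100 ≈ 9.44%

0.0944 (9.44%)


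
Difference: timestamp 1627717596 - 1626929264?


Difference = 1627717596 - 1626929264 = 788332 seconds
In hours: 788332 / 3600 ≈ 219.0
In days: 788332 / 86400 ≈ 9.12

788332 seconds (219.0 hours / 9.12 days)


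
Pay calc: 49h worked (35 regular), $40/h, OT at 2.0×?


$2520.00

Regular: 35h × $40 = $1400.00
Overtime: 49 - 35 = 14h
OT pay: 14h × $40 × 2.0 = $1120.00
Total = $1400.00 + $1120.00 = $2520.00


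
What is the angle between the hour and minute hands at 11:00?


Hour hand = 11×30 + 0×0.5 = 330.0°
Minute hand = 0×6 = 0°
Difference = |330.0 - 0| = 330.0°
Since > 180°: 360 - 330.0 = 30.0°

30.0°


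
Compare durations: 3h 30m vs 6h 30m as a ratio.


7:13 (0.54)

Duration 1: 210 minutes
Duration 2: 390 minutes
Ratio = 210:390
GCD = 30
Simplified = 7:13
As a decimal: 7/13 ≈ 0.54


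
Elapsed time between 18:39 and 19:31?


0h 52m

End time in minutes: 19×60 + 31 = 1171
Start time in minutes: 18×60 + 39 = 1119
Difference = 1171 - 1119 = 52 minutes
= 0 hours 52 minutes


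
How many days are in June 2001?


30 days

Month: June (month 6)
June has 30 days


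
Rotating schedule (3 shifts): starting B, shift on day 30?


Shifts: A, B, C
Start: B (index 1)
Day 30: (1 + 30 - 1) mod 3
= 30 mod 3
= 0
Index 0 → shift A

Shift A


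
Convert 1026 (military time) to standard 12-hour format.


10:26 AM

Hour: 10
10 < 12 → AM


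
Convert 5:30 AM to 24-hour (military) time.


05:30

Input: 5:30 AM
AM hour stays: 5


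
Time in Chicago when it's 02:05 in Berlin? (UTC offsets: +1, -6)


Time difference = UTC-6 - UTC+1 = -7 hours
New hour = (2 -7) mod 24
= -5 mod 24 = 19
Minutes unchanged → 19:05; -5 < 0 → previous day

19:05 (previous day)


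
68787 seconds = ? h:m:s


Hours: 68787 ÷ 3600 = 19 remainder 387
Minutes: 387 ÷ 60 = 6 remainder 27
Seconds: 27

19h 6m 27s


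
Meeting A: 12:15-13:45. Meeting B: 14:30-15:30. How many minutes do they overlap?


Meeting A: 735-825 (in minutes from midnight)
Meeting B: 870-930
Overlap start = max(735, 870) = 870
Overlap end = min(825, 930) = 825
Overlap = max(0, 825 - 870) = 0 min

0 minutes


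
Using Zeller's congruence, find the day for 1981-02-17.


Zeller's congruence:
q=17, m=14, k=80, j=19
h = (17 + ⌊13×15/5⌋ + 80 + ⌊80/4⌋ + ⌊19/4⌋ - 2×19) mod 7
= (17 + 39 + 80 + 20 + 4 - 38) mod 7
= 122 mod 7 = 3
h=3 → Tuesday

Tuesday


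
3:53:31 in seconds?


14011 seconds

Hours: 3 × 3600 = 10800
Minutes: 53 × 60 = 3180
Seconds: 31
Total = 10800 + 3180 + 31 = 14011


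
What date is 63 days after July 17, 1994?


September 18, 1994

Start: July 17, 1994
Add 63 days
July 17 → August 1: 31 - 17 + 1 = 15 days (63 - 15 = 48 left)
August 1 → September 1: 31 - 1 + 1 = 31 days (48 - 31 = 17 left)
September 1 + 17 = September 18, 1994


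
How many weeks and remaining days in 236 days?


33 weeks 5 days

Weeks: 236 ÷ 7 = 33 remainder 5


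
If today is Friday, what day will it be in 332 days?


Start: Friday (index 4)
(4 + 332) mod 7
= 336 mod 7
= 0
Index 0 → Monday

Monday


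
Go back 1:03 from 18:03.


Start: 1083 minutes from midnight
Subtract: 63 minutes
Remaining: 1083 - 63 = 1020
Hours: 17, Minutes: 0

17:00


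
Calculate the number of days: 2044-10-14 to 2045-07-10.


From October 14, 2044 to July 10, 2045
Rest of October 2044: 31 - 14 = 17
Full months: November 30, December 31, January 31, February 2045 28, March 31, April 30, May 31, June 30
Days into July 2045: 10
Total = 17 + 30 + 31 + 31 + 28 + 31 + 30 + 31 + 30 + 10 = 269 days

269 days


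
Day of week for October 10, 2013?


Thursday

Zeller's congruence:
q=10, m=10, k=13, j=20
h = (10 + ⌊13×11/5⌋ + 13 + ⌊13/4⌋ + ⌊20/4⌋ - 2×20) mod 7
= (10 + 28 + 13 + 3 + 5 - 40) mod 7
= 19 mod 7 = 5
h=5 → Thursday


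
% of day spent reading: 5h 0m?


20.8%

Time: 300 minutes
Day: 1440 minutes
Percentage = (300/1440) × 100 ≈ 20.8%


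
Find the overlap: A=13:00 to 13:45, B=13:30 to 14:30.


Meeting A: 780-825 (in minutes from midnight)
Meeting B: 810-870
Overlap start = max(780, 810) = 810
Overlap end = min(825, 870) = 825
Overlap = max(0, 825 - 810) = 15 min

15 minutes


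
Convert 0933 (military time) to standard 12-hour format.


9:33 AM

Hour: 9
9 < 12 → AM


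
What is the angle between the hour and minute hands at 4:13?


48.5°

Hour hand = 4×30 + 13×0.5 = 126.5°
Minute hand = 13×6 = 78°
Difference = |126.5 - 78| = 48.5°


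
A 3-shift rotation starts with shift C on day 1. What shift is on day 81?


Shift B

Shifts: A, B, C
Start: C (index 2)
Day 81: (2 + 81 - 1) mod 3
= 82 mod 3
= 1
Index 1 → shift B


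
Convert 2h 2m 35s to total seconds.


Hours: 2 × 3600 = 7200
Minutes: 2 × 60 = 120
Seconds: 35
Total = 7200 + 120 + 35 = 7355

7355 seconds


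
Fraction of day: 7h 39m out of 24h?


0.3188 (31.88%)

Total minutes: 7×60 + 39 = 459
Day = 24×60 = 1440 minutes
Fraction = 459/1440 ≈ 0.3188
As a percentage: 459/1440 × 100 ≈ 31.88%


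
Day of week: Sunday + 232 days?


Start: Sunday (index 6)
(6 + 232) mod 7
= 238 mod 7
= 0
Index 0 → Monday

Monday


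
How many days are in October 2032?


Month: October (month 10)
October has 31 days

31 days


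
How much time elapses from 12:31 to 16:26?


3h 55m

End time in minutes: 16×60 + 26 = 986
Start time in minutes: 12×60 + 31 = 751
Difference = 986 - 751 = 235 minutes
= 3 hours 55 minutes


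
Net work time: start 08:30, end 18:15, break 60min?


Total time = (18×60+15) - (8×60+30)
= 1095 - 510 = 585 min
Minus break: 585 - 60 = 525 min
= 8h 45m

8h 45m (525 minutes)


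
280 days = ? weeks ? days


40 weeks 0 days

Weeks: 280 ÷ 7 = 40 remainder 0


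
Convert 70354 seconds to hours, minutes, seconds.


19h 32m 34s

Hours: 70354 ÷ 3600 = 19 remainder 1954
Minutes: 1954 ÷ 60 = 32 remainder 34
Seconds: 34


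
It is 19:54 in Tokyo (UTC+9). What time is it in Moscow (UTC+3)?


Time difference = UTC+3 - UTC+9 = -6 hours
New hour = (19 -6) mod 24
= 13 mod 24 = 13
Minutes unchanged → 13:54

13:54


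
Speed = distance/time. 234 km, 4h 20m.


54.0 km/h

Distance: 234 km
Time: 4h 20m = 260 min = 260/60 = 13/3 hours
Speed = 234 ÷ (13/3) = 234 × 3 / 13 = 702/13 = 54.0 km/h


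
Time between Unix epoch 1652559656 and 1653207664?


648008 seconds (180.0 hours / 7.50 days)

Difference = 1653207664 - 1652559656 = 648008 seconds
In hours: 648008 / 3600 ≈ 180.0
In days: 648008 / 86400 ≈ 7.50


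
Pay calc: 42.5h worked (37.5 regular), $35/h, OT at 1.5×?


$1575.00

Regular: 37.5h × $35 = $1312.50
Overtime: 42.5 - 37.5 = 5.0h
OT pay: 5.0h × $35 × 1.5 = $262.50
Total = $1312.50 + $262.50 = $1575.00


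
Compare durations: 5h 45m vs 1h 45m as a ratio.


23:7 (3.29)

Duration 1: 345 minutes
Duration 2: 105 minutes
Ratio = 345:105
GCD = 15
Simplified = 23:7
As a decimal: 23/7 ≈ 3.29


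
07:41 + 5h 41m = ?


13:22

Start: 461 minutes from midnight
Add: 341 minutes
Total: 802 minutes
Hours: 802 ÷ 60 = 13 remainder 22


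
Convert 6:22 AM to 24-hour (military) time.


06:22

Input: 6:22 AM
AM hour stays: 6


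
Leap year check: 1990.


No

Rules: divisible by 4 AND (not by 100 OR by 400)
1990 ÷ 4 = 497 remainder 2 → not divisible by 4
Not divisible by 4 → not a leap year


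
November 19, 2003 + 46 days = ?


Start: November 19, 2003
Add 46 days
November 19 → December 1: 30 - 19 + 1 = 12 days (46 - 12 = 34 left)
December 1 → January 1: 31 - 1 + 1 = 31 days (34 - 31 = 3 left)
January 1 + 3 = January 4, 2004

January 4, 2004


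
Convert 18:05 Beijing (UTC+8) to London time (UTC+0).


10:05

Time difference = UTC+0 - UTC+8 = -8 hours
New hour = (18 -8) mod 24
= 10 mod 24 = 10
Minutes unchanged → 10:05


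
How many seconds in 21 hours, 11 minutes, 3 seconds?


Hours: 21 × 3600 = 75600
Minutes: 11 × 60 = 660
Seconds: 3
Total = 75600 + 660 + 3 = 76263

76263 seconds


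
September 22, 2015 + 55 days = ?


Start: September 22, 2015
Add 55 days
September 22 → October 1: 30 - 22 + 1 = 9 days (55 - 9 = 46 left)
October 1 → November 1: 31 - 1 + 1 = 31 days (46 - 31 = 15 left)
November 1 + 15 = November 16, 2015

November 16, 2015


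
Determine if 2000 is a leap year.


Yes

Rules: divisible by 4 AND (not by 100 OR by 400)
2000 ÷ 4 = 500 exactly → divisible by 4
2000 ÷ 100 = 20 exactly → divisible by 100
2000 ÷ 400 = 5 exactly → divisible by 400
Divisible by 400 → leap year


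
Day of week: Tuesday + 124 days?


Sunday

Start: Tuesday (index 1)
(1 + 124) mod 7
= 125 mod 7
= 6
Index 6 → Sunday


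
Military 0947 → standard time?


9:47 AM

Hour: 9
9 < 12 → AM


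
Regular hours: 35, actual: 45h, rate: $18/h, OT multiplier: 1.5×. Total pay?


Regular: 35h × $18 = $630.00
Overtime: 45 - 35 = 10h
OT pay: 10h × $18 × 1.5 = $270.00
Total = $630.00 + $270.00 = $900.00

$900.00


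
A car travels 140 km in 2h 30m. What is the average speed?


56.0 km/h

Distance: 140 km
Time: 2h 30m = 150 min = 150/60 = 5/2 hours
Speed = 140 ÷ (5/2) = 140 × 2 / 5 = 280/5 = 56.0 km/h


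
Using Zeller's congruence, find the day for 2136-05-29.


Tuesday

Zeller's congruence:
q=29, m=5, k=36, j=21
h = (29 + ⌊13×6/5⌋ + 36 + ⌊36/4⌋ + ⌊21/4⌋ - 2×21) mod 7
= (29 + 15 + 36 + 9 + 5 - 42) mod 7
= 52 mod 7 = 3
h=3 → Tuesday


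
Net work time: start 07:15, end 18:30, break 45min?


10h 30m (630 minutes)

Total time = (18×60+30) - (7×60+15)
= 1110 - 435 = 675 min
Minus break: 675 - 45 = 630 min
= 10h 30m


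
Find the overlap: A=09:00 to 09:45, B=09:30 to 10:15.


Meeting A: 540-585 (in minutes from midnight)
Meeting B: 570-615
Overlap start = max(540, 570) = 570
Overlap end = min(585, 615) = 585
Overlap = max(0, 585 - 570) = 15 min

15 minutes


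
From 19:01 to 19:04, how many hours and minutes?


0h 3m

End time in minutes: 19×60 + 4 = 1144
Start time in minutes: 19×60 + 1 = 1141
Difference = 1144 - 1141 = 3 minutes
= 0 hours 3 minutes


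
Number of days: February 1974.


28 days

Month: February (month 2)
February: 28 or 29 (leap year)
1974 leap year? No


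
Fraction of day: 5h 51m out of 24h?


0.2438 (24.38%)

Total minutes: 5×60 + 51 = 351
Day = 24×60 = 1440 minutes
Fraction = 351/1440 ≈ 0.2438
As a percentage: 351/1440 × 100 ≈ 24.38%


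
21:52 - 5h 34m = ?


Start: 1312 minutes from midnight
Subtract: 334 minutes
Remaining: 1312 - 334 = 978
Hours: 16, Minutes: 18

16:18


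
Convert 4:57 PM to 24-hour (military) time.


Input: 4:57 PM
PM: 4 + 12 = 16

16:57


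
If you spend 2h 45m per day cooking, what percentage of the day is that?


11.5%

Time: 165 minutes
Day: 1440 minutes
Percentage = (165/1440) × 100 ≈ 11.5%


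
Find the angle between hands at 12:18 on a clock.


99.0°

Hour hand (12 ≡ 0 on the dial): 0×30 + 18×0.5 = 9.0°
Minute hand = 18×6 = 108°
Difference = |9.0 - 108| = 99.0°


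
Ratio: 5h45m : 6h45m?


23:27 (0.85)

Duration 1: 345 minutes
Duration 2: 405 minutes
Ratio = 345:405
GCD = 15
Simplified = 23:27
As a decimal: 23/27 ≈ 0.85


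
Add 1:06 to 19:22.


Start: 1162 minutes from midnight
Add: 66 minutes
Total: 1228 minutes
Hours: 1228 ÷ 60 = 20 remainder 28

20:28


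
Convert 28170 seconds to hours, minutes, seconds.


7h 49m 30s

Hours: 28170 ÷ 3600 = 7 remainder 2970
Minutes: 2970 ÷ 60 = 49 remainder 30
Seconds: 30


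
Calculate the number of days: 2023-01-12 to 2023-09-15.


From January 12, 2023 to September 15, 2023
Rest of January 2023: 31 - 12 = 19
Full months: February 2023 28, March 31, April 30, May 31, June 30, July 31, August 31
Days into September 2023: 15
Total = 19 + 28 + 31 + 30 + 31 + 30 + 31 + 31 + 15 = 246 days

246 days


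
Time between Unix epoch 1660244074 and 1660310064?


65990 seconds (18.3 hours / 0.76 days)

Difference = 1660310064 - 1660244074 = 65990 seconds
In hours: 65990 / 3600 ≈ 18.3
In days: 65990 / 86400 ≈ 0.76


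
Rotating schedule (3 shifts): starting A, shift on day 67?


Shifts: A, B, C
Start: A (index 0)
Day 67: (0 + 67 - 1) mod 3
= 66 mod 3
= 0
Index 0 → shift A

Shift A


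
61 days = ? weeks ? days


8 weeks 5 days

Weeks: 61 ÷ 7 = 8 remainder 5


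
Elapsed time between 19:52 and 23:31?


End time in minutes: 23×60 + 31 = 1411
Start time in minutes: 19×60 + 52 = 1192
Difference = 1411 - 1192 = 219 minutes
= 3 hours 39 minutes

3h 39m


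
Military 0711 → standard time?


Hour: 7
7 < 12 → AM

7:11 AM


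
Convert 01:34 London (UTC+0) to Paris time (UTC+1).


Time difference = UTC+1 - UTC+0 = +1 hours
New hour = (1 + 1) mod 24
= 2 mod 24 = 2
Minutes unchanged → 02:34

02:34


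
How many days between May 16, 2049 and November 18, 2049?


186 days

From May 16, 2049 to November 18, 2049
Rest of May 2049: 31 - 16 = 15
Full months: June 30, July 31, August 31, September 30, October 31
Days into November 2049: 18
Total = 15 + 30 + 31 + 31 + 30 + 31 + 18 = 186 days


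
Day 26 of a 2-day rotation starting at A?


Shifts: A, B
Start: A (index 0)
Day 26: (0 + 26 - 1) mod 2
= 25 mod 2
= 1
Index 1 → shift B

Shift B


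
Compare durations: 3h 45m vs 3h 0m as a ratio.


5:4 (1.25)

Duration 1: 225 minutes
Duration 2: 180 minutes
Ratio = 225:180
GCD = 45
Simplified = 5:4
As a decimal: 5/4 = 1.25


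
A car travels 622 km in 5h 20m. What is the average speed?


Distance: 622 km
Time: 5h 20m = 320 min = 320/60 = 16/3 hours
Speed = 622 ÷ (16/3) = 622 × 3 / 16 = 1866/16 ≈ 116.6 km/h

116.6 km/h


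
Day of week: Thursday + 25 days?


Start: Thursday (index 3)
(3 + 25) mod 7
= 28 mod 7
= 0
Index 0 → Monday

Monday


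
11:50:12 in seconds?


42612 seconds

Hours: 11 × 3600 = 39600
Minutes: 50 × 60 = 3000
Seconds: 12
Total = 39600 + 3000 + 12 = 42612


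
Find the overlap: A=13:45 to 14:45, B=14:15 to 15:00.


Meeting A: 825-885 (in minutes from midnight)
Meeting B: 855-900
Overlap start = max(825, 855) = 855
Overlap end = min(885, 900) = 885
Overlap = max(0, 885 - 855) = 30 min

30 minutes


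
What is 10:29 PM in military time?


Input: 10:29 PM
PM: 10 + 12 = 22

22:29


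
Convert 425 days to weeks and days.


60 weeks 5 days

Weeks: 425 ÷ 7 = 60 remainder 5


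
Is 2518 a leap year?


No

Rules: divisible by 4 AND (not by 100 OR by 400)
2518 ÷ 4 = 629 remainder 2 → not divisible by 4
Not divisible by 4 → not a leap year


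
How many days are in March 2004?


31 days

Month: March (month 3)
March has 31 days


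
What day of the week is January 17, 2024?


Wednesday

Zeller's congruence:
q=17, m=13, k=23, j=20
h = (17 + ⌊13×14/5⌋ + 23 + ⌊23/4⌋ + ⌊20/4⌋ - 2×20) mod 7
= (17 + 36 + 23 + 5 + 5 - 40) mod 7
= 46 mod 7 = 4
h=4 → Wednesday


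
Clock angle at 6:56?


128.0°

Hour hand = 6×30 + 56×0.5 = 208.0°
Minute hand = 56×6 = 336°
Difference = |208.0 - 336| = 128.0°


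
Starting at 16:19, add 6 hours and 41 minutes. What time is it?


Start: 979 minutes from midnight
Add: 401 minutes
Total: 1380 minutes
Hours: 1380 ÷ 60 = 23 remainder 0

23:00


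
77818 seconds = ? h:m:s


Hours: 77818 ÷ 3600 = 21 remainder 2218
Minutes: 2218 ÷ 60 = 36 remainder 58
Seconds: 58

21h 36m 58s


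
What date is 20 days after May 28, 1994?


June 17, 1994

Start: May 28, 1994
Add 20 days
May 28 → June 1: 31 - 28 + 1 = 4 days (20 - 4 = 16 left)
June 1 + 16 = June 17, 1994


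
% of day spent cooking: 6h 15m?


Time: 375 minutes
Day: 1440 minutes
Percentage = (375/1440) × 100 ≈ 26.0%

26.0%


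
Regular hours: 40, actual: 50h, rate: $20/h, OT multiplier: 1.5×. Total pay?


$1100.00

Regular: 40h × $20 = $800.00
Overtime: 50 - 40 = 10h
OT pay: 10h × $20 × 1.5 = $300.00
Total = $800.00 + $300.00 = $1100.00


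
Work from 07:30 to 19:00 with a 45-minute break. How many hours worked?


10h 45m (645 minutes)

Total time = (19×60+0) - (7×60+30)
= 1140 - 450 = 690 min
Minus break: 690 - 45 = 645 min
= 10h 45m


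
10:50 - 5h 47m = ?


05:03

Start: 650 minutes from midnight
Subtract: 347 minutes
Remaining: 650 - 347 = 303
Hours: 5, Minutes: 3


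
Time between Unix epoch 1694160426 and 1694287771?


Difference = 1694287771 - 1694160426 = 127345 seconds
In hours: 127345 / 3600 ≈ 35.4
In days: 127345 / 86400 ≈ 1.47

127345 seconds (35.4 hours / 1.47 days)


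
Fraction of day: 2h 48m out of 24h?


Total minutes: 2×60 + 48 = 168
Day = 24×60 = 1440 minutes
Fraction = 168/1440 ≈ 0.1167
As a percentage: 168/1440 × 100 ≈ 11.67%

0.1167 (11.67%)


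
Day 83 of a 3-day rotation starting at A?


Shift B

Shifts: A, B, C
Start: A (index 0)
Day 83: (0 + 83 - 1) mod 3
= 82 mod 3
= 1
Index 1 → shift B


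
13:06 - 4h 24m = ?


Start: 786 minutes from midnight
Subtract: 264 minutes
Remaining: 786 - 264 = 522
Hours: 8, Minutes: 42

08:42


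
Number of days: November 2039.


30 days

Month: November (month 11)
November has 30 days


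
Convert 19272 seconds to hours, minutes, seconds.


Hours: 19272 ÷ 3600 = 5 remainder 1272
Minutes: 1272 ÷ 60 = 21 remainder 12
Seconds: 12

5h 21m 12s


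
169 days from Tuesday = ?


Wednesday

Start: Tuesday (index 1)
(1 + 169) mod 7
= 170 mod 7
= 2
Index 2 → Wednesday


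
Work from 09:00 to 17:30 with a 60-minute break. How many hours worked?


7h 30m (450 minutes)

Total time = (17×60+30) - (9×60+0)
= 1050 - 540 = 510 min
Minus break: 510 - 60 = 450 min
= 7h 30m


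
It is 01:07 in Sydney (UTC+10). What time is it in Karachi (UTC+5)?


Time difference = UTC+5 - UTC+10 = -5 hours
New hour = (1 -5) mod 24
= -4 mod 24 = 20
Minutes unchanged → 20:07; -4 < 0 → previous day

20:07 (previous day)


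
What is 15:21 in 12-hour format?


3:21 PM

Hour: 15
15 - 12 = 3 → PM


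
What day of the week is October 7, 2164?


Sunday

Zeller's congruence:
q=7, m=10, k=64, j=21
h = (7 + ⌊13×11/5⌋ + 64 + ⌊64/4⌋ + ⌊21/4⌋ - 2×21) mod 7
= (7 + 28 + 64 + 16 + 5 - 42) mod 7
= 78 mod 7 = 1
h=1 → Sunday


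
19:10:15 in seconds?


69015 seconds

Hours: 19 × 3600 = 68400
Minutes: 10 × 60 = 600
Seconds: 15
Total = 68400 + 600 + 15 = 69015


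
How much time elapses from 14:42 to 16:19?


1h 37m

End time in minutes: 16×60 + 19 = 979
Start time in minutes: 14×60 + 42 = 882
Difference = 979 - 882 = 97 minutes
= 1 hours 37 minutes


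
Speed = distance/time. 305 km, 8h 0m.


38.1 km/h

Distance: 305 km
Time: 8 hours
Speed = 305 / 8 ≈ 38.1 km/h


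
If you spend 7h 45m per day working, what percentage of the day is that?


32.3%

Time: 465 minutes
Day: 1440 minutes
Percentage = (465/1440) × 100 ≈ 32.3%


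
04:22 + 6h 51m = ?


Start: 262 minutes from midnight
Add: 411 minutes
Total: 673 minutes
Hours: 673 ÷ 60 = 11 remainder 13

11:13


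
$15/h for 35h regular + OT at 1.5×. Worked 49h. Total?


$840.00

Regular: 35h × $15 = $525.00
Overtime: 49 - 35 = 14h
OT pay: 14h × $15 × 1.5 = $315.00
Total = $525.00 + $315.00 = $840.00


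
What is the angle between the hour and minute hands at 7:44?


32.0°

Hour hand = 7×30 + 44×0.5 = 232.0°
Minute hand = 44×6 = 264°
Difference = |232.0 - 264| = 32.0°


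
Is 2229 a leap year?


No

Rules: divisible by 4 AND (not by 100 OR by 400)
2229 ÷ 4 = 557 remainder 1 → not divisible by 4
Not divisible by 4 → not a leap year


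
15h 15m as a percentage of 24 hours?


Total minutes: 15×60 + 15 = 915
Day = 24×60 = 1440 minutes
Fraction = 915/1440 ≈ 0.6354
As a percentage: 915/1440 × 100 ≈ 63.54%

0.6354 (63.54%)


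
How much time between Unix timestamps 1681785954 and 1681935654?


149700 seconds (41.6 hours / 1.73 days)

Difference = 1681935654 - 1681785954 = 149700 seconds
In hours: 149700 / 3600 ≈ 41.6
In days: 149700 / 86400 ≈ 1.73


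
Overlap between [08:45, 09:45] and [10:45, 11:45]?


Meeting A: 525-585 (in minutes from midnight)
Meeting B: 645-705
Overlap start = max(525, 645) = 645
Overlap end = min(585, 705) = 585
Overlap = max(0, 585 - 645) = 0 min

0 minutes
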